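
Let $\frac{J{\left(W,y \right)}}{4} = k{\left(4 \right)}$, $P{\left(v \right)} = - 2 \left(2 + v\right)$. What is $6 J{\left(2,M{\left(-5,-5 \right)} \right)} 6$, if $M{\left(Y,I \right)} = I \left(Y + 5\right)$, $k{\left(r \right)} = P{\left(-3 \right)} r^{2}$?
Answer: $4608$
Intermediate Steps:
$P{\left(v \right)} = -4 - 2 v$
$k{\left(r \right)} = 2 r^{2}$ ($k{\left(r \right)} = \left(-4 - -6\right) r^{2} = \left(-4 + 6\right) r^{2} = 2 r^{2}$)
$M{\left(Y,I \right)} = I \left(5 + Y\right)$
$J{\left(W,y \right)} = 128$ ($J{\left(W,y \right)} = 4 \cdot 2 \cdot 4^{2} = 4 \cdot 2 \cdot 16 = 4 \cdot 32 = 128$)
$6 J{\left(2,M{\left(-5,-5 \right)} \right)} 6 = 6 \cdot 128 \cdot 6 = 768 \cdot 6 = 4608$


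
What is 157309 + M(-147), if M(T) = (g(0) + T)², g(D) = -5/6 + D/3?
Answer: 6449893/36 ≈ 1.7916e+5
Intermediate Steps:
g(D) = -⅚ + D/3 (g(D) = -5*⅙ + D*(⅓) = -⅚ + D/3)
M(T) = (-⅚ + T)² (M(T) = ((-⅚ + (⅓)*0) + T)² = ((-⅚ + 0) + T)² = (-⅚ + T)²)
157309 + M(-147) = 157309 + (-5 + 6*(-147))²/36 = 157309 + (-5 - 882)²/36 = 157309 + (1/36)*(-887)² = 157309 + (1/36)*786769 = 157309 + 786769/36 = 6449893/36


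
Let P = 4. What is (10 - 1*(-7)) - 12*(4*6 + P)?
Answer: -319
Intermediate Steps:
(10 - 1*(-7)) - 12*(4*6 + P) = (10 - 1*(-7)) - 12*(4*6 + 4) = (10 + 7) - 12*(24 + 4) = 17 - 12*28 = 17 - 336 = -319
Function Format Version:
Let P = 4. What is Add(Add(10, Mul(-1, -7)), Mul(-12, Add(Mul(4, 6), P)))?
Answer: -319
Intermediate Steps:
Add(Add(10, Mul(-1, -7)), Mul(-12, Add(Mul(4, 6), P))) = Add(Add(10, Mul(-1, -7)), Mul(-12, Add(Mul(4, 6), 4))) = Add(Add(10, 7), Mul(-12, Add(24, 4))) = Add(17, Mul(-12, 28)) = Add(17, -336) = -319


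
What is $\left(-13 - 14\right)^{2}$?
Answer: $729$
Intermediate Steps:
$\left(-13 - 14\right)^{2} = \left(-27\right)^{2} = 729$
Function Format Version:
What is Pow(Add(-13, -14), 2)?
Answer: 729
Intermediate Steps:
Pow(Add(-13, -14), 2) = Pow(-27, 2) = 729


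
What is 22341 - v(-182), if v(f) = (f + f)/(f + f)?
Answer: 22340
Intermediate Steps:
v(f) = 1 (v(f) = (2*f)/((2*f)) = (2*f)*(1/(2*f)) = 1)
22341 - v(-182) = 22341 - 1*1 = 22341 - 1 = 22340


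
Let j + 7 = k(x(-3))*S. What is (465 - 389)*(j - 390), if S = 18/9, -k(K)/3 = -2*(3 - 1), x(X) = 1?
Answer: -28348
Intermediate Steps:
k(K) = 12 (k(K) = -(-6)*(3 - 1) = -(-6)*2 = -3*(-4) = 12)
S = 2 (S = 18*(1/9) = 2)
j = 17 (j = -7 + 12*2 = -7 + 24 = 17)
(465 - 389)*(j - 390) = (465 - 389)*(17 - 390) = 76*(-373) = -28348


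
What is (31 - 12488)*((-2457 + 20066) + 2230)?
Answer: -247134423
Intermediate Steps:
(31 - 12488)*((-2457 + 20066) + 2230) = -12457*(17609 + 2230) = -12457*19839 = -247134423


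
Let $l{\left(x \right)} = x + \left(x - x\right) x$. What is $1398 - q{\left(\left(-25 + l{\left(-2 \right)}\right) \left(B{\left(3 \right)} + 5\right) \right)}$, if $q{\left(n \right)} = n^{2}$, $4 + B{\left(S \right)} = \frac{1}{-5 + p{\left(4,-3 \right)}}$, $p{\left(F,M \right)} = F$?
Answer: $1398$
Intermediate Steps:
$l{\left(x \right)} = x$ ($l{\left(x \right)} = x + 0 x = x + 0 = x$)
$B{\left(S \right)} = -5$ ($B{\left(S \right)} = -4 + \frac{1}{-5 + 4} = -4 + \frac{1}{-1} = -4 - 1 = -5$)
$1398 - q{\left(\left(-25 + l{\left(-2 \right)}\right) \left(B{\left(3 \right)} + 5\right) \right)} = 1398 - \left(\left(-25 - 2\right) \left(-5 + 5\right)\right)^{2} = 1398 - \left(\left(-27\right) 0\right)^{2} = 1398 - 0^{2} = 1398 - 0 = 1398 + 0 = 1398$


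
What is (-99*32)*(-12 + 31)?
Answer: -60192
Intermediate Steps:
(-99*32)*(-12 + 31) = -3168*19 = -60192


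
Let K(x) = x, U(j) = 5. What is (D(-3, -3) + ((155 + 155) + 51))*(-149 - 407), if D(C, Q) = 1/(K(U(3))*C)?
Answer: -3010184/15 ≈ -2.0068e+5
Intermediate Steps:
D(C, Q) = 1/(5*C)
(D(-3, -3) + ((155 + 155) + 51))*(-149 - 407) = ((⅕)/(-3) + ((155 + 155) + 51))*(-149 - 407) = ((⅕)*(-⅓) + (310 + 51))*(-556) = (-1/15 + 361)*(-556) = (5414/15)*(-556) = -3010184/15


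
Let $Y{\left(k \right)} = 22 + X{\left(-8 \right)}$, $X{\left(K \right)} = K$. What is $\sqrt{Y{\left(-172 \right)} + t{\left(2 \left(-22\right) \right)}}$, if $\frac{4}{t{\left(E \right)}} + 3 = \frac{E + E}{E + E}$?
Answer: $2 \sqrt{3} \approx 3.4641$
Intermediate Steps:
$Y{\left(k \right)} = 14$ ($Y{\left(k \right)} = 22 - 8 = 14$)
$t{\left(E \right)} = -2$ ($t{\left(E \right)} = \frac{4}{-3 + \frac{E + E}{E + E}} = \frac{4}{-3 + \frac{2 E}{2 E}} = \frac{4}{-3 + 2 E \frac{1}{2 E}} = \frac{4}{-3 + 1} = \frac{4}{-2} = 4 \left(- \frac{1}{2}\right) = -2$)
$\sqrt{Y{\left(-172 \right)} + t{\left(2 \left(-22\right) \right)}} = \sqrt{14 - 2} = \sqrt{12} = 2 \sqrt{3}$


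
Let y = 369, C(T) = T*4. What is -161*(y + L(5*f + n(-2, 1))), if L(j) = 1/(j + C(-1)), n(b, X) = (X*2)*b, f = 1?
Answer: -178066/3 ≈ -59355.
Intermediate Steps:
n(b, X) = 2*X*b (n(b, X) = (2*X)*b = 2*X*b)
C(T) = 4*T
L(j) = 1/(-4 + j) (L(j) = 1/(j + 4*(-1)) = 1/(j - 4) = 1/(-4 + j))
-161*(y + L(5*f + n(-2, 1))) = -161*(369 + 1/(-4 + (5*1 + 2*1*(-2)))) = -161*(369 + 1/(-4 + (5 - 4))) = -161*(369 + 1/(-4 + 1)) = -161*(369 + 1/(-3)) = -161*(369 - ⅓) = -161*1106/3 = -178066/3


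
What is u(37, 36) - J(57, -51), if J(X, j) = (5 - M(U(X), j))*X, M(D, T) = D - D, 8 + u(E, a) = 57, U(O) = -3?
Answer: -236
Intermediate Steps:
u(E, a) = 49 (u(E, a) = -8 + 57 = 49)
M(D, T) = 0
J(X, j) = 5*X (J(X, j) = (5 - 1*0)*X = (5 + 0)*X = 5*X)
u(37, 36) - J(57, -51) = 49 - 5*57 = 49 - 1*285 = 49 - 285 = -236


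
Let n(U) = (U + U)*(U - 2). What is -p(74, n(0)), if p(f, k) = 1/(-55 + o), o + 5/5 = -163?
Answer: 1/219 ≈ 0.0045662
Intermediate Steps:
o = -164 (o = -1 - 163 = -164)
n(U) = 2*U*(-2 + U) (n(U) = (2*U)*(-2 + U) = 2*U*(-2 + U))
p(f, k) = -1/219 (p(f, k) = 1/(-55 - 164) = 1/(-219) = -1/219)
-p(74, n(0)) = -1*(-1/219) = 1/219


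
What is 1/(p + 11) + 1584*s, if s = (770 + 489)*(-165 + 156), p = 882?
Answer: -16027835471/893 ≈ -1.7948e+7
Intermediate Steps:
s = -11331 (s = 1259*(-9) = -11331)
1/(p + 11) + 1584*s = 1/(882 + 11) + 1584*(-11331) = 1/893 - 17948304 = -16027835471/893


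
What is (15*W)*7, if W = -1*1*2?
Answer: -210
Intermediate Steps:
W = -2 (W = -1*2 = -2)
(15*W)*7 = (15*(-2))*7 = -30*7 = -210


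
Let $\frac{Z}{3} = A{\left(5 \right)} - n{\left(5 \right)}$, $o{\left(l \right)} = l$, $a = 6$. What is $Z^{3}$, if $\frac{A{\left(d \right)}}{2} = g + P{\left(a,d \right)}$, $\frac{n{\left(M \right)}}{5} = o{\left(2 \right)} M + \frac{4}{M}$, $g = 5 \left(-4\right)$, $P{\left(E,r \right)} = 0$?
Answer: $-22425768$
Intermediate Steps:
$g = -20$
$n{\left(M \right)} = 10 M + \frac{20}{M}$ ($n{\left(M \right)} = 5 \left(2 M + \frac{4}{M}\right) = 10 M + \frac{20}{M}$)
$A{\left(d \right)} = -40$ ($A{\left(d \right)} = 2 \left(-20 + 0\right) = 2 \left(-20\right) = -40$)
$Z = -282$ ($Z = 3 \left(-40 - \left(10 \cdot 5 + \frac{20}{5}\right)\right) = 3 \left(-40 - \left(50 + 20 \cdot \frac{1}{5}\right)\right) = 3 \left(-40 - \left(50 + 4\right)\right) = 3 \left(-40 - 54\right) = 3 \left(-94\right) = -282$)
$Z^{3} = \left(-282\right)^{3} = -22425768$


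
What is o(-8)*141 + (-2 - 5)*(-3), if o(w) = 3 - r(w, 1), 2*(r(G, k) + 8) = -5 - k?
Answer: 1995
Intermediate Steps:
r(G, k) = -21/2 - k/2 (r(G, k) = -8 + (-5 - k)/2 = -8 + (-5/2 - k/2) = -21/2 - k/2)
o(w) = 14 (o(w) = 3 - (-21/2 - ½*1) = 3 - (-21/2 - ½) = 3 - 1*(-11) = 3 + 11 = 14)
o(-8)*141 + (-2 - 5)*(-3) = 14*141 + (-2 - 5)*(-3) = 1974 - 7*(-3) = 1974 + 21 = 1995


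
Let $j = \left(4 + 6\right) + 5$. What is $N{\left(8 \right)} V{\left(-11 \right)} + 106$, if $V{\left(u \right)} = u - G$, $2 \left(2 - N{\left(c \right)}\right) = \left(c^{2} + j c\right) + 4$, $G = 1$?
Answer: $1210$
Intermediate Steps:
$j = 15$ ($j = 10 + 5 = 15$)
$N{\left(c \right)} = - \frac{15 c}{2} - \frac{c^{2}}{2}$ ($N{\left(c \right)} = 2 - \frac{\left(c^{2} + 15 c\right) + 4}{2} = 2 - \frac{4 + c^{2} + 15 c}{2} = 2 - \left(2 + \frac{c^{2}}{2} + \frac{15 c}{2}\right) = - \frac{15 c}{2} - \frac{c^{2}}{2}$)
$V{\left(u \right)} = -1 + u$ ($V{\left(u \right)} = u - 1 = -1 + u$)
$N{\left(8 \right)} V{\left(-11 \right)} + 106 = \left(- \frac{1}{2}\right) 8 \left(15 + 8\right) \left(-1 - 11\right) + 106 = \left(- \frac{1}{2}\right) 8 \cdot 23 \left(-12\right) + 106 = \left(-92\right) \left(-12\right) + 106 = 1104 + 106 = 1210$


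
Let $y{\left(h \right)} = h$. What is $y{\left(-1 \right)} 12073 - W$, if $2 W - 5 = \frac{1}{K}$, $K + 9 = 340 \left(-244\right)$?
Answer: $- \frac{1001892159}{82969} \approx -12076.0$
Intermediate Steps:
$K = -82969$ ($K = -9 + 340 \left(-244\right) = -9 - 82960 = -82969$)
$W = \frac{207422}{82969}$ ($W = \frac{5}{2} + \frac{1}{2 \left(-82969\right)} = \frac{5}{2} + \frac{1}{2} \left(- \frac{1}{82969}\right) = \frac{5}{2} - \frac{1}{165938} = \frac{207422}{82969} \approx 2.5$)
$y{\left(-1 \right)} 12073 - W = \left(-1\right) 12073 - \frac{207422}{82969} = -12073 - \frac{207422}{82969} = - \frac{1001892159}{82969}$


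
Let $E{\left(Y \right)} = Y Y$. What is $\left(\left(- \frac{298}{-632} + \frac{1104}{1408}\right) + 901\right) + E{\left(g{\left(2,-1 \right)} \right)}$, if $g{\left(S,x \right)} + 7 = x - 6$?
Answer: $\frac{7635073}{6952} \approx 1098.3$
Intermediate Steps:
$g{\left(S,x \right)} = -13 + x$ ($g{\left(S,x \right)} = -7 + \left(x - 6\right) = -7 + \left(-6 + x\right) = -13 + x$)
$E{\left(Y \right)} = Y^{2}$
$\left(\left(- \frac{298}{-632} + \frac{1104}{1408}\right) + 901\right) + E{\left(g{\left(2,-1 \right)} \right)} = \left(\left(- \frac{298}{-632} + \frac{1104}{1408}\right) + 901\right) + \left(-13 - 1\right)^{2} = \left(\left(\left(-298\right) \left(- \frac{1}{632}\right) + 1104 \cdot \frac{1}{1408}\right) + 901\right) + \left(-14\right)^{2} = \left(\left(\frac{149}{316} + \frac{69}{88}\right) + 901\right) + 196 = \left(\frac{8729}{6952} + 901\right) + 196 = \frac{6272481}{6952} + 196 = \frac{7635073}{6952}$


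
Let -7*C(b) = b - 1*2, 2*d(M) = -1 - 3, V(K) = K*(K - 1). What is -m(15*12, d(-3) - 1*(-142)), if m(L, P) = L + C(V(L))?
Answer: 30958/7 ≈ 4422.6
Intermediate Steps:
V(K) = K*(-1 + K)
d(M) = -2 (d(M) = (-1 - 3)/2 = (½)*(-4) = -2)
C(b) = 2/7 - b/7 (C(b) = -(b - 1*2)/7 = -(b - 2)/7 = -(-2 + b)/7 = 2/7 - b/7)
m(L, P) = 2/7 + L - L*(-1 + L)/7 (m(L, P) = L + (2/7 - L*(-1 + L)/7) = 2/7 + L - L*(-1 + L)/7)
-m(15*12, d(-3) - 1*(-142)) = -(2/7 - (15*12)²/7 + 8*(15*12)/7) = -(2/7 - ⅐*180² + (8/7)*180) = -(2/7 - ⅐*32400 + 1440/7) = -(2/7 - 32400/7 + 1440/7) = -1*(-30958/7) = 30958/7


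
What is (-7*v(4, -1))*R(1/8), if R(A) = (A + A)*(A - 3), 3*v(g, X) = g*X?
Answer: -161/24 ≈ -6.7083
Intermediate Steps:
v(g, X) = X*g/3 (v(g, X) = (g*X)/3 = (X*g)/3 = X*g/3)
R(A) = 2*A*(-3 + A) (R(A) = (2*A)*(-3 + A) = 2*A*(-3 + A))
(-7*v(4, -1))*R(1/8) = (-7*(-1)*4/3)*(2*(-3 + 1/8)/8) = (-7*(-4/3))*(2*(1/8)*(-3 + 1/8)) = 28*(2*(1/8)*(-23/8))/3 = (28/3)*(-23/32) = -161/24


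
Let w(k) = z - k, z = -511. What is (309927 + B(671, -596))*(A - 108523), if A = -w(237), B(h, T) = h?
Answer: -33474699450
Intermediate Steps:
w(k) = -511 - k
A = 748 (A = -(-511 - 1*237) = -(-511 - 237) = -1*(-748) = 748)
(309927 + B(671, -596))*(A - 108523) = (309927 + 671)*(748 - 108523) = 310598*(-107775) = -33474699450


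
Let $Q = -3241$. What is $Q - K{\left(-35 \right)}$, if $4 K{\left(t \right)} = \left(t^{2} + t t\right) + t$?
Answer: $- \frac{15379}{4} \approx -3844.8$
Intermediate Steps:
$K{\left(t \right)} = \frac{t^{2}}{2} + \frac{t}{4}$ ($K{\left(t \right)} = \frac{\left(t^{2} + t t\right) + t}{4} = \frac{\left(t^{2} + t^{2}\right) + t}{4} = \frac{2 t^{2} + t}{4} = \frac{t + 2 t^{2}}{4} = \frac{t^{2}}{2} + \frac{t}{4}$)
$Q - K{\left(-35 \right)} = -3241 - \frac{1}{4} \left(-35\right) \left(1 + 2 \left(-35\right)\right) = -3241 - \frac{1}{4} \left(-35\right) \left(1 - 70\right) = -3241 - \frac{1}{4} \left(-35\right) \left(-69\right) = -3241 - \frac{2415}{4} = - \frac{15379}{4}$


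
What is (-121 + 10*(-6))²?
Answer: 32761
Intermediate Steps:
(-121 + 10*(-6))² = (-121 - 60)² = (-181)² = 32761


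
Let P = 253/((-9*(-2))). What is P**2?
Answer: 64009/324 ≈ 197.56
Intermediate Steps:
P = 253/18 ≈ 14.056
P**2 = (253/18)**2 = 64009/324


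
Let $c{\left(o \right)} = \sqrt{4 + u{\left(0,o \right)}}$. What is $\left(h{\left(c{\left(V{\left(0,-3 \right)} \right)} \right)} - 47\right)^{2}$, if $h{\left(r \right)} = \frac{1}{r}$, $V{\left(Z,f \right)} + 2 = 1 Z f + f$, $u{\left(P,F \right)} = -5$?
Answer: $\left(47 + i\right)^{2} \approx 2208.0 + 94.0 i$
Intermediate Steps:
$V{\left(Z,f \right)} = -2 + f + Z f$ ($V{\left(Z,f \right)} = -2 + \left(1 Z f + f\right) = -2 + \left(Z f + f\right) = -2 + \left(f + Z f\right) = -2 + f + Z f$)
$c{\left(o \right)} = i$ ($c{\left(o \right)} = \sqrt{4 - 5} = \sqrt{-1} = i$)
$\left(h{\left(c{\left(V{\left(0,-3 \right)} \right)} \right)} - 47\right)^{2} = \left(\frac{1}{i} - 47\right)^{2} = \left(- i - 47\right)^{2} = \left(-47 - i\right)^{2}$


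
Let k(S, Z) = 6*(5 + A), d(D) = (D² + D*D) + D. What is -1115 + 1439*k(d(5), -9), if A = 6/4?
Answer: 55006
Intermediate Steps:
d(D) = D + 2*D² (d(D) = (D² + D²) + D = 2*D² + D = D + 2*D²)
A = 3/2 (A = 6*(¼) = 3/2 ≈ 1.5000)
k(S, Z) = 39 (k(S, Z) = 6*(5 + 3/2) = 6*(13/2) = 39)
-1115 + 1439*k(d(5), -9) = -1115 + 1439*39 = -1115 + 56121 = 55006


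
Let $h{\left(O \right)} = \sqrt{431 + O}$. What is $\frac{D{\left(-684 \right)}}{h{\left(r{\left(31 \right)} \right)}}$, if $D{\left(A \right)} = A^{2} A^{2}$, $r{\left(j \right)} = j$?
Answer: $\frac{36481539456 \sqrt{462}}{77} \approx 1.0184 \cdot 10^{10}$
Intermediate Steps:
$D{\left(A \right)} = A^{4}$
$\frac{D{\left(-684 \right)}}{h{\left(r{\left(31 \right)} \right)}} = \frac{\left(-684\right)^{4}}{\sqrt{431 + 31}} = \frac{218889236736}{\sqrt{462}} = 218889236736 \frac{\sqrt{462}}{462} = \frac{36481539456 \sqrt{462}}{77}$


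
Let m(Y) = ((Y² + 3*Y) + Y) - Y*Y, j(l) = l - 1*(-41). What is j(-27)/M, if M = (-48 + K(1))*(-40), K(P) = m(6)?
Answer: 7/480 ≈ 0.014583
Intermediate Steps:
j(l) = 41 + l (j(l) = l + 41 = 41 + l)
m(Y) = 4*Y (m(Y) = (Y² + 4*Y) - Y² = 4*Y)
K(P) = 24 (K(P) = 4*6 = 24)
M = 960 (M = (-48 + 24)*(-40) = -24*(-40) = 960)
j(-27)/M = (41 - 27)/960 = 14*(1/960) = 7/480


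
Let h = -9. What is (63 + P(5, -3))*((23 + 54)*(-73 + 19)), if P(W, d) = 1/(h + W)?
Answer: -521829/2 ≈ -2.6091e+5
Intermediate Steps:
P(W, d) = 1/(-9 + W)
(63 + P(5, -3))*((23 + 54)*(-73 + 19)) = (63 + 1/(-9 + 5))*((23 + 54)*(-73 + 19)) = (63 + 1/(-4))*(77*(-54)) = (63 - ¼)*(-4158) = (251/4)*(-4158) = -521829/2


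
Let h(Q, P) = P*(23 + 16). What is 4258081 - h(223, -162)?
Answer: 4264399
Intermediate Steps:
h(Q, P) = 39*P (h(Q, P) = P*39 = 39*P)
4258081 - h(223, -162) = 4258081 - 39*(-162) = 4258081 - 1*(-6318) = 4258081 + 6318 = 4264399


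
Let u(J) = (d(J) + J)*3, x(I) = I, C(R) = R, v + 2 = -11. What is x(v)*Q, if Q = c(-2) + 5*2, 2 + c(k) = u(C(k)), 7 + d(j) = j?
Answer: 325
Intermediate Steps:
v = -13 (v = -2 - 11 = -13)
d(j) = -7 + j
u(J) = -21 + 6*J (u(J) = ((-7 + J) + J)*3 = (-7 + 2*J)*3 = -21 + 6*J)
c(k) = -23 + 6*k (c(k) = -2 + (-21 + 6*k) = -23 + 6*k)
Q = -25 (Q = (-23 + 6*(-2)) + 5*2 = (-23 - 12) + 10 = -35 + 10 = -25)
x(v)*Q = -13*(-25) = 325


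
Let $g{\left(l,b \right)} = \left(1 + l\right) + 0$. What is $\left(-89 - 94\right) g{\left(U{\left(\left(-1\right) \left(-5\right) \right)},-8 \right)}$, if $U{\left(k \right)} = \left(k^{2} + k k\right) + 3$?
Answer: $-9882$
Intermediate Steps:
$U{\left(k \right)} = 3 + 2 k^{2}$ ($U{\left(k \right)} = \left(k^{2} + k^{2}\right) + 3 = 2 k^{2} + 3 = 3 + 2 k^{2}$)
$g{\left(l,b \right)} = 1 + l$
$\left(-89 - 94\right) g{\left(U{\left(\left(-1\right) \left(-5\right) \right)},-8 \right)} = \left(-89 - 94\right) \left(1 + \left(3 + 2 \left(\left(-1\right) \left(-5\right)\right)^{2}\right)\right) = - 183 \left(1 + \left(3 + 2 \cdot 5^{2}\right)\right) = - 183 \left(1 + \left(3 + 2 \cdot 25\right)\right) = - 183 \left(1 + \left(3 + 50\right)\right) = - 183 \left(1 + 53\right) = \left(-183\right) 54 = -9882$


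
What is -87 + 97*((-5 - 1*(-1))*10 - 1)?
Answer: -4064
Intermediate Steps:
-87 + 97*((-5 - 1*(-1))*10 - 1) = -87 + 97*((-5 + 1)*10 - 1) = -87 + 97*(-4*10 - 1) = -87 + 97*(-40 - 1) = -87 + 97*(-41) = -87 - 3977 = -4064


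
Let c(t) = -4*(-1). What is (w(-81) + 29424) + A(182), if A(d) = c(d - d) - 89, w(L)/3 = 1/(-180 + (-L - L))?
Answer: 176033/6 ≈ 29339.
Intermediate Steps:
c(t) = 4
w(L) = 3/(-180 - 2*L) (w(L) = 3/(-180 + (-L - L)) = 3/(-180 - 2*L))
A(d) = -85 (A(d) = 4 - 89 = -85)
(w(-81) + 29424) + A(182) = (-3/(180 + 2*(-81)) + 29424) - 85 = (-3/(180 - 162) + 29424) - 85 = (-3/18 + 29424) - 85 = (-3*1/18 + 29424) - 85 = (-⅙ + 29424) - 85 = 176543/6 - 85 = 176033/6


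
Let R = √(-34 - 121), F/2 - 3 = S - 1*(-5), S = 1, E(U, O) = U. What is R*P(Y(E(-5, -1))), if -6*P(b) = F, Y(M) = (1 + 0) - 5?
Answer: -3*I*√155 ≈ -37.35*I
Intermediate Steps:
Y(M) = -4 (Y(M) = 1 - 5 = -4)
F = 18 (F = 6 + 2*(1 - 1*(-5)) = 6 + 2*(1 + 5) = 6 + 2*6 = 6 + 12 = 18)
P(b) = -3 (P(b) = -⅙*18 = -3)
R = I*√155 (R = √(-155) = I*√155 ≈ 12.45*I)
R*P(Y(E(-5, -1))) = (I*√155)*(-3) = -3*I*√155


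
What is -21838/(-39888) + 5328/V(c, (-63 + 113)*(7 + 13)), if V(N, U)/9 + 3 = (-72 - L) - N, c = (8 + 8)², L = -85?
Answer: -1520129/817704 ≈ -1.8590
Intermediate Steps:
c = 256 (c = 16² = 256)
V(N, U) = 90 - 9*N (V(N, U) = -27 + 9*((-72 - 1*(-85)) - N) = -27 + 9*((-72 + 85) - N) = -27 + 9*(13 - N) = -27 + (117 - 9*N) = 90 - 9*N)
-21838/(-39888) + 5328/V(c, (-63 + 113)*(7 + 13)) = -21838/(-39888) + 5328/(90 - 9*256) = -21838*(-1/39888) + 5328/(90 - 2304) = 10919/19944 + 5328/(-2214) = 10919/19944 + 5328*(-1/2214) = 10919/19944 - 296/123 = -1520129/817704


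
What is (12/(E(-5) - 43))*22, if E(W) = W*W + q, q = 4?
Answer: -132/7 ≈ -18.857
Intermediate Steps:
E(W) = 4 + W**2 (E(W) = W*W + 4 = W**2 + 4 = 4 + W**2)
(12/(E(-5) - 43))*22 = (12/((4 + (-5)**2) - 43))*22 = (12/((4 + 25) - 43))*22 = (12/(29 - 43))*22 = (12/(-14))*22 = -1/14*12*22 = -6/7*22 = -132/7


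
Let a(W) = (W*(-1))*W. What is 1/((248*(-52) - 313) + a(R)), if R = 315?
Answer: -1/112434 ≈ -8.8941e-6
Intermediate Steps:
a(W) = -W² (a(W) = (-W)*W = -W²)
1/((248*(-52) - 313) + a(R)) = 1/((248*(-52) - 313) - 1*315²) = 1/((-12896 - 313) - 1*99225) = 1/(-13209 - 99225) = 1/(-112434) = -1/112434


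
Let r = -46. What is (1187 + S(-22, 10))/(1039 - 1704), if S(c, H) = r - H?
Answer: -1131/665 ≈ -1.7008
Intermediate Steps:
S(c, H) = -46 - H
(1187 + S(-22, 10))/(1039 - 1704) = (1187 + (-46 - 1*10))/(1039 - 1704) = (1187 + (-46 - 10))/(-665) = (1187 - 56)*(-1/665) = 1131*(-1/665) = -1131/665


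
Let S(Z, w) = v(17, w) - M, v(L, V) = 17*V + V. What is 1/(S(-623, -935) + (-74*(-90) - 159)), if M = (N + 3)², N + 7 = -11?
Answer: -1/10554 ≈ -9.4751e-5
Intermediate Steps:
N = -18 (N = -7 - 11 = -18)
v(L, V) = 18*V
M = 225 (M = (-18 + 3)² = (-15)² = 225)
S(Z, w) = -225 + 18*w (S(Z, w) = 18*w - 1*225 = 18*w - 225 = -225 + 18*w)
1/(S(-623, -935) + (-74*(-90) - 159)) = 1/((-225 + 18*(-935)) + (-74*(-90) - 159)) = 1/((-225 - 16830) + (6660 - 159)) = 1/(-17055 + 6501) = 1/(-10554) = -1/10554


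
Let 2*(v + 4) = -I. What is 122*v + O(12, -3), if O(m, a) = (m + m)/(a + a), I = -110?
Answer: 6218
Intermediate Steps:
O(m, a) = m/a (O(m, a) = (2*m)/((2*a)) = (2*m)*(1/(2*a)) = m/a)
v = 51 (v = -4 + (-1*(-110))/2 = -4 + (½)*110 = -4 + 55 = 51)
122*v + O(12, -3) = 122*51 + 12/(-3) = 6222 + 12*(-⅓) = 6222 - 4 = 6218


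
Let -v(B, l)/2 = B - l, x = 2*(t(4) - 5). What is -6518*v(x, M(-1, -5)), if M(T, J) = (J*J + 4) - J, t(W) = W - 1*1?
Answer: -495368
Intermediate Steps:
t(W) = -1 + W (t(W) = W - 1 = -1 + W)
M(T, J) = 4 + J² - J (M(T, J) = (J² + 4) - J = (4 + J²) - J = 4 + J² - J)
x = -4 (x = 2*((-1 + 4) - 5) = 2*(3 - 5) = 2*(-2) = -4)
v(B, l) = -2*B + 2*l (v(B, l) = -2*(B - l) = -2*B + 2*l)
-6518*v(x, M(-1, -5)) = -6518*(-2*(-4) + 2*(4 + (-5)² - 1*(-5))) = -6518*(8 + 2*(4 + 25 + 5)) = -6518*(8 + 2*34) = -6518*(8 + 68) = -6518*76 = -495368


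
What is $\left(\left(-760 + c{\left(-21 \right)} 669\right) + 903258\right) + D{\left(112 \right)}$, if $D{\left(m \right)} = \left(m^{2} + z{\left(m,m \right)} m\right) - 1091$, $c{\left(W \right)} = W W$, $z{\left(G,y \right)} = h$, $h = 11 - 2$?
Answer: $1209988$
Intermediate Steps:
$h = 9$
$z{\left(G,y \right)} = 9$
$c{\left(W \right)} = W^{2}$
$D{\left(m \right)} = -1091 + m^{2} + 9 m$ ($D{\left(m \right)} = \left(m^{2} + 9 m\right) - 1091 = -1091 + m^{2} + 9 m$)
$\left(\left(-760 + c{\left(-21 \right)} 669\right) + 903258\right) + D{\left(112 \right)} = \left(\left(-760 + \left(-21\right)^{2} \cdot 669\right) + 903258\right) + \left(-1091 + 112^{2} + 9 \cdot 112\right) = \left(\left(-760 + 441 \cdot 669\right) + 903258\right) + \left(-1091 + 12544 + 1008\right) = \left(\left(-760 + 295029\right) + 903258\right) + 12461 = \left(294269 + 903258\right) + 12461 = 1197527 + 12461 = 1209988$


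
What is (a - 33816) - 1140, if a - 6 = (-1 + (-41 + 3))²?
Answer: -33429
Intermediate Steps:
a = 1527 (a = 6 + (-1 + (-41 + 3))² = 6 + (-1 - 38)² = 6 + (-39)² = 6 + 1521 = 1527)
(a - 33816) - 1140 = (1527 - 33816) - 1140 = -32289 - 1140 = -33429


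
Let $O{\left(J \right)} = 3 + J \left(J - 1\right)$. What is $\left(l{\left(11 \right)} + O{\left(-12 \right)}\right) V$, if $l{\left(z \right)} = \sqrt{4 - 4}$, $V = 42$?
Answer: $6678$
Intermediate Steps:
$O{\left(J \right)} = 3 + J \left(-1 + J\right)$
$l{\left(z \right)} = 0$ ($l{\left(z \right)} = \sqrt{0} = 0$)
$\left(l{\left(11 \right)} + O{\left(-12 \right)}\right) V = \left(0 + \left(3 + \left(-12\right)^{2} - -12\right)\right) 42 = \left(0 + \left(3 + 144 + 12\right)\right) 42 = \left(0 + 159\right) 42 = 159 \cdot 42 = 6678$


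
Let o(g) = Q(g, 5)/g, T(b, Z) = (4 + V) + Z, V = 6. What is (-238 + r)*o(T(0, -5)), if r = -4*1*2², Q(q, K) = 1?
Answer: -254/5 ≈ -50.800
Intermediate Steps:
T(b, Z) = 10 + Z (T(b, Z) = (4 + 6) + Z = 10 + Z)
o(g) = 1/g
r = -16 (r = -4*4 = -16)
(-238 + r)*o(T(0, -5)) = (-238 - 16)/(10 - 5) = -254/5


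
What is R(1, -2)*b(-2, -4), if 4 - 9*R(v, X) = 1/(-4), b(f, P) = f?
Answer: -17/18 ≈ -0.94444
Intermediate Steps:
R(v, X) = 17/36 (R(v, X) = 4/9 - ⅑/(-4) = 4/9 - ⅑*(-¼) = 4/9 + 1/36 = 17/36)
R(1, -2)*b(-2, -4) = (17/36)*(-2) = -17/18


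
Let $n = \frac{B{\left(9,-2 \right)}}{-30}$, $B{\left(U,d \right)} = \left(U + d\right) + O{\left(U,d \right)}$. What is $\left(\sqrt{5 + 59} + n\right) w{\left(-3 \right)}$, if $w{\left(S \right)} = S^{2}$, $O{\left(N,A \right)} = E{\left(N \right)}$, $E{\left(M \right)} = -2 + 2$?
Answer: $\frac{699}{10} \approx 69.9$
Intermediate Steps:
$E{\left(M \right)} = 0$
$O{\left(N,A \right)} = 0$
$B{\left(U,d \right)} = U + d$ ($B{\left(U,d \right)} = \left(U + d\right) + 0 = U + d$)
$n = - \frac{7}{30}$ ($n = \frac{9 - 2}{-30} = 7 \left(- \frac{1}{30}\right) = - \frac{7}{30} \approx -0.23333$)
$\left(\sqrt{5 + 59} + n\right) w{\left(-3 \right)} = \left(\sqrt{5 + 59} - \frac{7}{30}\right) \left(-3\right)^{2} = \left(\sqrt{64} - \frac{7}{30}\right) 9 = \left(8 - \frac{7}{30}\right) 9 = \frac{233}{30} \cdot 9 = \frac{699}{10}$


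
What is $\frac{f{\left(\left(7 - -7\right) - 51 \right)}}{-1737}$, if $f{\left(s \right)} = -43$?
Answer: $\frac{43}{1737} \approx 0.024755$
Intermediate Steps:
$\frac{f{\left(\left(7 - -7\right) - 51 \right)}}{-1737} = - \frac{43}{-1737} = \left(-43\right) \left(- \frac{1}{1737}\right) = \frac{43}{1737}$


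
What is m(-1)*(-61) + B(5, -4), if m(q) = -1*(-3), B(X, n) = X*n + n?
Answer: -207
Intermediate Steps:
B(X, n) = n + X*n
m(q) = 3
m(-1)*(-61) + B(5, -4) = 3*(-61) - 4*(1 + 5) = -183 - 4*6 = -183 - 24 = -207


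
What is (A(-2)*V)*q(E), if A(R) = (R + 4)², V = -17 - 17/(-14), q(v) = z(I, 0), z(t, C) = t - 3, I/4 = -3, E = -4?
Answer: 6630/7 ≈ 947.14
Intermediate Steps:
I = -12 (I = 4*(-3) = -12)
z(t, C) = -3 + t
q(v) = -15 (q(v) = -3 - 12 = -15)
V = -221/14 (V = -17 - 17*(-1/14) = -17 + 17/14 = -221/14 ≈ -15.786)
A(R) = (4 + R)²
(A(-2)*V)*q(E) = ((4 - 2)²*(-221/14))*(-15) = (2²*(-221/14))*(-15) = (4*(-221/14))*(-15) = -442/7*(-15) = 6630/7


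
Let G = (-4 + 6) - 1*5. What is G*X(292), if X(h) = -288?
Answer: 864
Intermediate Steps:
G = -3 (G = 2 - 5 = -3)
G*X(292) = -3*(-288) = 864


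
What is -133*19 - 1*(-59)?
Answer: -2468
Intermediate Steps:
-133*19 - 1*(-59) = -2527 + 59 = -2468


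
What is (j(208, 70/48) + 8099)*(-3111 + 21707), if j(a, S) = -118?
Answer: 148414676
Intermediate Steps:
(j(208, 70/48) + 8099)*(-3111 + 21707) = (-118 + 8099)*(-3111 + 21707) = 7981*18596 = 148414676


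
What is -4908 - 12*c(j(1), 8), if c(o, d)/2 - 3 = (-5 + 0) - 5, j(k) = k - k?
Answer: -4740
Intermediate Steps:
j(k) = 0
c(o, d) = -14 (c(o, d) = 6 + 2*((-5 + 0) - 5) = 6 + 2*(-5 - 5) = 6 + 2*(-10) = 6 - 20 = -14)
-4908 - 12*c(j(1), 8) = -4908 - 12*(-14) = -4908 + 168 = -4740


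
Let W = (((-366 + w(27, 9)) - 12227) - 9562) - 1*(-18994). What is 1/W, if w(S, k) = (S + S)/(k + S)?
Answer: -2/6319 ≈ -0.00031651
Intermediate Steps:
w(S, k) = 2*S/(S + k) (w(S, k) = (2*S)/(S + k) = 2*S/(S + k))
W = -6319/2 (W = (((-366 + 2*27/(27 + 9)) - 12227) - 9562) - 1*(-18994) = (((-366 + 2*27/36) - 12227) - 9562) + 18994 = (((-366 + 2*27*(1/36)) - 12227) - 9562) + 18994 = (((-366 + 3/2) - 12227) - 9562) + 18994 = ((-729/2 - 12227) - 9562) + 18994 = (-25183/2 - 9562) + 18994 = -44307/2 + 18994 = -6319/2 ≈ -3159.5)
1/W = 1/(-6319/2) = -2/6319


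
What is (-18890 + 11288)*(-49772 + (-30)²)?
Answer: 371524944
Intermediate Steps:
(-18890 + 11288)*(-49772 + (-30)²) = -7602*(-49772 + 900) = -7602*(-48872) = 371524944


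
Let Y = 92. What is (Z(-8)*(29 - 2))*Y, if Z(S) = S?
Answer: -19872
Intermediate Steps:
(Z(-8)*(29 - 2))*Y = -8*(29 - 2)*92 = -8*27*92 = -216*92 = -19872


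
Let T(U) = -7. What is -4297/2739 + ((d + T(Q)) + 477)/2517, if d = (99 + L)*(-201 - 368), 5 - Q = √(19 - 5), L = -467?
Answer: 187998823/2298021 ≈ 81.809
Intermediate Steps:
Q = 5 - √14 (Q = 5 - √(19 - 5) = 5 - √14 ≈ 1.2583)
d = 209392 (d = (99 - 467)*(-201 - 368) = -368*(-569) = 209392)
-4297/2739 + ((d + T(Q)) + 477)/2517 = -4297/2739 + ((209392 - 7) + 477)/2517 = -4297*1/2739 + (209385 + 477)*(1/2517) = -4297/2739 + 209862*(1/2517) = -4297/2739 + 69954/839 = 187998823/2298021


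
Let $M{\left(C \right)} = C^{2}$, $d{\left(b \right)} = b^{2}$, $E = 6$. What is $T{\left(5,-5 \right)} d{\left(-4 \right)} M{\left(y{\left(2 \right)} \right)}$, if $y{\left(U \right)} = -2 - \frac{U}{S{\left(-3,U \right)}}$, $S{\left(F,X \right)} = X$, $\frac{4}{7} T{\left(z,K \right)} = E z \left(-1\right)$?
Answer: $-7560$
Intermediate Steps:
$T{\left(z,K \right)} = - \frac{21 z}{2}$ ($T{\left(z,K \right)} = \frac{7 \cdot 6 z \left(-1\right)}{4} = \frac{7 \left(- 6 z\right)}{4} = - \frac{21 z}{2}$)
$y{\left(U \right)} = -3$ ($y{\left(U \right)} = -2 - \frac{U}{U} = -2 - 1 = -3$)
$T{\left(5,-5 \right)} d{\left(-4 \right)} M{\left(y{\left(2 \right)} \right)} = \left(- \frac{21}{2}\right) 5 \left(-4\right)^{2} \left(-3\right)^{2} = \left(- \frac{105}{2}\right) 16 \cdot 9 = \left(-840\right) 9 = -7560$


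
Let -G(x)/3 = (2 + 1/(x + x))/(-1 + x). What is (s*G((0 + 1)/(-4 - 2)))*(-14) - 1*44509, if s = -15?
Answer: -45049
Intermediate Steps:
G(x) = -3*(2 + 1/(2*x))/(-1 + x) (G(x) = -3*(2 + 1/(x + x))/(-1 + x) = -3*(2 + 1/(2*x))/(-1 + x))
(s*G((0 + 1)/(-4 - 2)))*(-14) - 1*44509 = -45*(-1 - 4*(0 + 1)/(-4 - 2))/(2*((0 + 1)/(-4 - 2))*(-1 + (0 + 1)/(-4 - 2)))*(-14) - 1*44509 = -45*(-1 - 4/(-6))/(2*(1/(-6))*(-1 + 1/(-6)))*(-14) - 44509 = -45*(-1 - 4*(-1)/6)/(2*(1*(-⅙))*(-1 + 1*(-⅙)))*(-14) - 44509 = -45*(-1 - 4*(-⅙))/(2*(-⅙)*(-1 - ⅙))*(-14) - 44509 = -45*(-6)*(-1 + ⅔)/(2*(-7/6))*(-14) - 44509 = -45*(-6)*(-6)*(-1)/(2*7*3)*(-14) - 44509 = -15*(-18/7)*(-14) - 44509 = (270/7)*(-14) - 44509 = -540 - 44509 = -45049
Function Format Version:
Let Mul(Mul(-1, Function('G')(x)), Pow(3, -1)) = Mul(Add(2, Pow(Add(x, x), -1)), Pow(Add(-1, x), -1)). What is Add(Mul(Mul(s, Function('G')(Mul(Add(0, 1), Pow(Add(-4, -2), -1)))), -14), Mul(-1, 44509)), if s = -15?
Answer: -45049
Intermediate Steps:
Function('G')(x) = Mul(-3, Pow(Add(-1, x), -1), Add(2, Mul(Rational(1, 2), Pow(x, -1)))) (Function('G')(x) = Mul(-3, Mul(Add(2, Pow(Add(x, x), -1)), Pow(Add(-1, x), -1))) = Mul(-3, Mul(Add(2, Pow(Mul(2, x), -1)), Pow(Add(-1, x), -1))) = Mul(-3, Mul(Add(2, Mul(Rational(1, 2), Pow(x, -1))), Pow(Add(-1, x), -1))) = Mul(-3, Mul(Pow(Add(-1, x), -1), Add(2, Mul(Rational(1, 2), Pow(x, -1))))) = Mul(-3, Pow(Add(-1, x), -1), Add(2, Mul(Rational(1, 2), Pow(x, -1)))))
Add(Mul(Mul(s, Function('G')(Mul(Add(0, 1), Pow(Add(-4, -2), -1)))), -14), Mul(-1, 44509)) = Add(Mul(Mul(-15, Mul(Rational(3, 2), Pow(Mul(Add(0, 1), Pow(Add(-4, -2), -1)), -1), Pow(Add(-1, Mul(Add(0, 1), Pow(Add(-4, -2), -1))), -1), Add(-1, Mul(-4, Mul(Add(0, 1), Pow(Add(-4, -2), -1)))))), -14), Mul(-1, 44509)) = Add(Mul(Mul(-15, Mul(Rational(3, 2), Pow(Mul(1, Pow(-6, -1)), -1), Pow(Add(-1, Mul(1, Pow(-6, -1))), -1), Add(-1, Mul(-4, Mul(1, Pow(-6, -1)))))), -14), -44509) = Add(Mul(Mul(-15, Mul(Rational(3, 2), Pow(Mul(1, Rational(-1, 6)), -1), Pow(Add(-1, Mul(1, Rational(-1, 6))), -1), Add(-1, Mul(-4, Mul(1, Rational(-1, 6)))))), -14), -44509) = Add(Mul(Mul(-15, Mul(Rational(3, 2), Pow(Rational(-1, 6), -1), Pow(Add(-1, Rational(-1, 6)), -1), Add(-1, Mul(-4, Rational(-1, 6))))), -14), -44509) = Add(Mul(Mul(-15, Mul(Rational(3, 2), -6, Pow(Rational(-7, 6), -1), Add(-1, Rational(2, 3)))), -14), -44509) = Add(Mul(Mul(-15, Mul(Rational(3, 2), -6, Rational(-6, 7), Rational(-1, 3))), -14), -44509) = Add(Mul(Mul(-15, Rational(-18, 7)), -14), -44509) = Add(Mul(Rational(270, 7), -14), -44509) = Add(-540, -44509) = -45049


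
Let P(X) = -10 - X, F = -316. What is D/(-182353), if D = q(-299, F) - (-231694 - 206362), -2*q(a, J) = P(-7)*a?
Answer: -875215/364706 ≈ -2.3998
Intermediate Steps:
q(a, J) = 3*a/2 (q(a, J) = -(-10 - 1*(-7))*a/2 = -(-10 + 7)*a/2 = -(-3)*a/2 = 3*a/2)
D = 875215/2 (D = (3/2)*(-299) - (-231694 - 206362) = -897/2 - 1*(-438056) = -897/2 + 438056 = 875215/2 ≈ 4.3761e+5)
D/(-182353) = (875215/2)/(-182353) = (875215/2)*(-1/182353) = -875215/364706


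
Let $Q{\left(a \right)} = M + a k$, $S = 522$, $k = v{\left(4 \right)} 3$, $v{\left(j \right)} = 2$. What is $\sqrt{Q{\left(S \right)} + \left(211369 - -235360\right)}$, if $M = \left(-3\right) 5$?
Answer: $\sqrt{449846} \approx 670.71$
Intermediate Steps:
$k = 6$ ($k = 2 \cdot 3 = 6$)
$M = -15$
$Q{\left(a \right)} = -15 + 6 a$ ($Q{\left(a \right)} = -15 + a 6 = -15 + 6 a$)
$\sqrt{Q{\left(S \right)} + \left(211369 - -235360\right)} = \sqrt{\left(-15 + 6 \cdot 522\right) + \left(211369 - -235360\right)} = \sqrt{\left(-15 + 3132\right) + \left(211369 + 235360\right)} = \sqrt{3117 + 446729} = \sqrt{449846}$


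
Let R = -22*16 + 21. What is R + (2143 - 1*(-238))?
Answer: 2050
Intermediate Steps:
R = -331 (R = -352 + 21 = -331)
R + (2143 - 1*(-238)) = -331 + (2143 - 1*(-238)) = -331 + (2143 + 238) = -331 + 2381 = 2050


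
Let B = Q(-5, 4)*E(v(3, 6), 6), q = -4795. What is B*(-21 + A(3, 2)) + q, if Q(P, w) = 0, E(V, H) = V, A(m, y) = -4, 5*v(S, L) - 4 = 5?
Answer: -4795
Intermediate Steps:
v(S, L) = 9/5 (v(S, L) = ⅘ + (⅕)*5 = ⅘ + 1 = 9/5)
B = 0 (B = 0*(9/5) = 0)
B*(-21 + A(3, 2)) + q = 0*(-21 - 4) - 4795 = 0*(-25) - 4795 = 0 - 4795 = -4795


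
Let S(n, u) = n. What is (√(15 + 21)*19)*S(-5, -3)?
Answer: -570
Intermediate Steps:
(√(15 + 21)*19)*S(-5, -3) = (√(15 + 21)*19)*(-5) = (√36*19)*(-5) = (6*19)*(-5) = 114*(-5) = -570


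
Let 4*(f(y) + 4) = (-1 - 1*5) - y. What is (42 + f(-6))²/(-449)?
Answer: -1444/449 ≈ -3.2160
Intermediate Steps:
f(y) = -11/2 - y/4 (f(y) = -4 + ((-1 - 1*5) - y)/4 = -4 + ((-1 - 5) - y)/4 = -4 + (-6 - y)/4 = -4 + (-3/2 - y/4) = -11/2 - y/4)
(42 + f(-6))²/(-449) = (42 + (-11/2 - ¼*(-6)))²/(-449) = (42 + (-11/2 + 3/2))²*(-1/449) = (42 - 4)²*(-1/449) = 38²*(-1/449) = 1444*(-1/449) = -1444/449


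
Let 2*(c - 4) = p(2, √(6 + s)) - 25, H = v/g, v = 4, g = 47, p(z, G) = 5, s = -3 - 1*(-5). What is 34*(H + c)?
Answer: -9452/47 ≈ -201.11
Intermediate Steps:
s = 2 (s = -3 + 5 = 2)
H = 4/47 ≈ 0.085106
c = -6 (c = 4 + (5 - 25)/2 = 4 + (½)*(-20) = 4 - 10 = -6)
34*(H + c) = 34*(4/47 - 6) = 34*(-278/47) = -9452/47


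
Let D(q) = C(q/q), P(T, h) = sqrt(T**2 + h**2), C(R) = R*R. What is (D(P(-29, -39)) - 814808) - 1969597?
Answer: -2784404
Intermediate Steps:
C(R) = R**2
D(q) = 1 (D(q) = (q/q)**2 = 1**2 = 1)
(D(P(-29, -39)) - 814808) - 1969597 = (1 - 814808) - 1969597 = -814807 - 1969597 = -2784404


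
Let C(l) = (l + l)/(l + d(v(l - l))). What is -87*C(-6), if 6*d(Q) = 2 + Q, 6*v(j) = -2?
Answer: -18792/103 ≈ -182.45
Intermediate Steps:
v(j) = -⅓ (v(j) = (⅙)*(-2) = -⅓)
d(Q) = ⅓ + Q/6 (d(Q) = (2 + Q)/6 = ⅓ + Q/6)
C(l) = 2*l/(5/18 + l) (C(l) = (l + l)/(l + (⅓ + (⅙)*(-⅓))) = (2*l)/(l + (⅓ - 1/18)) = (2*l)/(l + 5/18) = (2*l)/(5/18 + l) = 2*l/(5/18 + l))
-87*C(-6) = -3132*(-6)/(5 + 18*(-6)) = -3132*(-6)/(5 - 108) = -3132*(-6)/(-103) = -3132*(-6)*(-1)/103 = -87*216/103 = -18792/103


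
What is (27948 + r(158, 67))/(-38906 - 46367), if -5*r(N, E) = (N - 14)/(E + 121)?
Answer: -6567744/20039155 ≈ -0.32775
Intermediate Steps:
r(N, E) = -(-14 + N)/(5*(121 + E)) (r(N, E) = -(N - 14)/(5*(E + 121)) = -(-14 + N)/(5*(121 + E)))
(27948 + r(158, 67))/(-38906 - 46367) = (27948 + (14 - 1*158)/(5*(121 + 67)))/(-38906 - 46367) = (27948 + (⅕)*(14 - 158)/188)/(-85273) = (27948 + (⅕)*(1/188)*(-144))*(-1/85273) = (27948 - 36/235)*(-1/85273) = (6567744/235)*(-1/85273) = -6567744/20039155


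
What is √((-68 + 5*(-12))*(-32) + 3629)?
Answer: 5*√309 ≈ 87.892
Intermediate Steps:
√((-68 + 5*(-12))*(-32) + 3629) = √((-68 - 60)*(-32) + 3629) = √(-128*(-32) + 3629) = √(4096 + 3629) = √7725 = 5*√309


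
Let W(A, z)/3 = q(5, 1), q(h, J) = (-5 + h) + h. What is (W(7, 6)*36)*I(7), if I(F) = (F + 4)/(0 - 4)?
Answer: -1485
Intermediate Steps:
q(h, J) = -5 + 2*h
I(F) = -1 - F/4 (I(F) = (4 + F)/(-4) = (4 + F)*(-¼) = -1 - F/4)
W(A, z) = 15 (W(A, z) = 3*(-5 + 2*5) = 3*(-5 + 10) = 3*5 = 15)
(W(7, 6)*36)*I(7) = (15*36)*(-1 - ¼*7) = 540*(-1 - 7/4) = 540*(-11/4) = -1485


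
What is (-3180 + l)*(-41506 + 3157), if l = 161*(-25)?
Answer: 276304545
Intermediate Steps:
l = -4025
(-3180 + l)*(-41506 + 3157) = (-3180 - 4025)*(-41506 + 3157) = -7205*(-38349) = 276304545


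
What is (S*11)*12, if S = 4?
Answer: 528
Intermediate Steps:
(S*11)*12 = (4*11)*12 = 44*12 = 528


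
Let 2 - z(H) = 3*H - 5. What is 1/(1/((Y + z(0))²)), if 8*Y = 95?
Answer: 22801/64 ≈ 356.27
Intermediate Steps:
Y = 95/8 (Y = (⅛)*95 = 95/8 ≈ 11.875)
z(H) = 7 - 3*H (z(H) = 2 - (3*H - 5) = 2 - (-5 + 3*H) = 2 + (5 - 3*H) = 7 - 3*H)
1/(1/((Y + z(0))²)) = 1/(1/((95/8 + (7 - 3*0))²)) = 1/(1/((95/8 + (7 + 0))²)) = 1/(1/((95/8 + 7)²)) = 1/(1/((151/8)²)) = 1/(1/(22801/64)) = 1/(64/22801) = 22801/64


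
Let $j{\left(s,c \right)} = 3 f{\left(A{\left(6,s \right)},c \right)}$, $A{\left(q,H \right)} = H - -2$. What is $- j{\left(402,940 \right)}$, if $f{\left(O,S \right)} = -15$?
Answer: $45$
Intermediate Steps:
$A{\left(q,H \right)} = 2 + H$ ($A{\left(q,H \right)} = H + 2 = 2 + H$)
$j{\left(s,c \right)} = -45$ ($j{\left(s,c \right)} = 3 \left(-15\right) = -45$)
$- j{\left(402,940 \right)} = \left(-1\right) \left(-45\right) = 45$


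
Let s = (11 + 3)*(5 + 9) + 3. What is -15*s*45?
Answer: -134325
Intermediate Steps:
s = 199 (s = 14*14 + 3 = 196 + 3 = 199)
-15*s*45 = -15*199*45 = -2985*45 = -134325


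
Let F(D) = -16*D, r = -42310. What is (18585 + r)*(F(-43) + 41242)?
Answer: -994789250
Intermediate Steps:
(18585 + r)*(F(-43) + 41242) = (18585 - 42310)*(-16*(-43) + 41242) = -23725*(688 + 41242) = -23725*41930 = -994789250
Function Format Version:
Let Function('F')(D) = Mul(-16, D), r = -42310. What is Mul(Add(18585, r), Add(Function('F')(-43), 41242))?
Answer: -994789250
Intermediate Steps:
Mul(Add(18585, r), Add(Function('F')(-43), 41242)) = Mul(Add(18585, -42310), Add(Mul(-16, -43), 41242)) = Mul(-23725, Add(688, 41242)) = Mul(-23725, 41930) = -994789250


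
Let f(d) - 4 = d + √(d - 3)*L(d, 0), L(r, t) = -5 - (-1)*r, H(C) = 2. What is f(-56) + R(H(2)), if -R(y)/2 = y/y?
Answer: -54 - 61*I*√59 ≈ -54.0 - 468.55*I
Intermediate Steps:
L(r, t) = -5 + r
R(y) = -2 (R(y) = -2*y/y = -2*1 = -2)
f(d) = 4 + d + √(-3 + d)*(-5 + d) (f(d) = 4 + (d + √(d - 3)*(-5 + d)) = 4 + (d + √(-3 + d)*(-5 + d)) = 4 + d + √(-3 + d)*(-5 + d))
f(-56) + R(H(2)) = (4 - 56 + √(-3 - 56)*(-5 - 56)) - 2 = (4 - 56 + √(-59)*(-61)) - 2 = (4 - 56 + (I*√59)*(-61)) - 2 = (4 - 56 - 61*I*√59) - 2 = (-52 - 61*I*√59) - 2 = -54 - 61*I*√59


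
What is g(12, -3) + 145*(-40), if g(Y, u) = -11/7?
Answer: -40611/7 ≈ -5801.6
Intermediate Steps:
g(Y, u) = -11/7 (g(Y, u) = -11*⅐ = -11/7)
g(12, -3) + 145*(-40) = -11/7 + 145*(-40) = -11/7 - 5800 = -40611/7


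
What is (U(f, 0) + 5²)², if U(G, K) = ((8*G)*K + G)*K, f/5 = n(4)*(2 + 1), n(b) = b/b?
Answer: 625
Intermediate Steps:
n(b) = 1
f = 15 (f = 5*(1*(2 + 1)) = 5*(1*3) = 5*3 = 15)
U(G, K) = K*(G + 8*G*K) (U(G, K) = (8*G*K + G)*K = (G + 8*G*K)*K = K*(G + 8*G*K))
(U(f, 0) + 5²)² = (15*0*(1 + 8*0) + 5²)² = (15*0*(1 + 0) + 25)² = (15*0*1 + 25)² = (0 + 25)² = 25² = 625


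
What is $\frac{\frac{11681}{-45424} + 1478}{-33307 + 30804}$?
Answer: $- \frac{67124991}{113696272} \approx -0.59039$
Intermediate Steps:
$\frac{\frac{11681}{-45424} + 1478}{-33307 + 30804} = \frac{11681 \left(- \frac{1}{45424}\right) + 1478}{-2503} = \left(- \frac{11681}{45424} + 1478\right) \left(- \frac{1}{2503}\right) = \frac{67124991}{45424} \left(- \frac{1}{2503}\right) = - \frac{67124991}{113696272}$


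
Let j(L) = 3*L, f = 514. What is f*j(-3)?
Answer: -4626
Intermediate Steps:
f*j(-3) = 514*(3*(-3)) = 514*(-9) = -4626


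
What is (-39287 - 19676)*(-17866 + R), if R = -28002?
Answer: 2704514884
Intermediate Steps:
(-39287 - 19676)*(-17866 + R) = (-39287 - 19676)*(-17866 - 28002) = -58963*(-45868) = 2704514884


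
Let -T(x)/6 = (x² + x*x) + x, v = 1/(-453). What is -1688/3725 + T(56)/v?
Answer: 64068150712/3725 ≈ 1.7199e+7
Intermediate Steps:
v = -1/453 ≈ -0.0022075
T(x) = -12*x² - 6*x (T(x) = -6*((x² + x*x) + x) = -6*((x² + x²) + x) = -6*(2*x² + x) = -6*(x + 2*x²) = -12*x² - 6*x)
-1688/3725 + T(56)/v = -1688/3725 + (-6*56*(1 + 2*56))/(-1/453) = -1688*1/3725 - 6*56*(1 + 112)*(-453) = -1688/3725 - 6*56*113*(-453) = -1688/3725 - 37968*(-453) = -1688/3725 + 17199504 = 64068150712/3725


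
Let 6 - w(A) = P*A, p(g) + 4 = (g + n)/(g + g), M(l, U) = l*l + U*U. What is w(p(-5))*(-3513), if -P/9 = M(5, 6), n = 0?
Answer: 13458303/2 ≈ 6.7292e+6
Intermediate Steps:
M(l, U) = U**2 + l**2 (M(l, U) = l**2 + U**2 = U**2 + l**2)
p(g) = -7/2 (p(g) = -4 + (g + 0)/(g + g) = -4 + g/((2*g)) = -4 + g*(1/(2*g)) = -4 + 1/2 = -7/2)
P = -549 (P = -9*(6**2 + 5**2) = -9*(36 + 25) = -9*61 = -549)
w(A) = 6 + 549*A (w(A) = 6 - (-549)*A = 6 + 549*A)
w(p(-5))*(-3513) = (6 + 549*(-7/2))*(-3513) = (6 - 3843/2)*(-3513) = -3831/2*(-3513) = 13458303/2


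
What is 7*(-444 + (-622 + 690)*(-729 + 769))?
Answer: 15932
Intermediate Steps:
7*(-444 + (-622 + 690)*(-729 + 769)) = 7*(-444 + 68*40) = 7*(-444 + 2720) = 7*2276 = 15932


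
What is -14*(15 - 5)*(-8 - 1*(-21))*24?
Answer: -43680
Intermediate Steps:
-14*(15 - 5)*(-8 - 1*(-21))*24 = -140*(-8 + 21)*24 = -140*13*24 = -14*130*24 = -1820*24 = -43680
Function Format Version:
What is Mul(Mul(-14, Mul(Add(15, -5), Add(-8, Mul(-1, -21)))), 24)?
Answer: -43680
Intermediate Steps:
Mul(Mul(-14, Mul(Add(15, -5), Add(-8, Mul(-1, -21)))), 24) = Mul(Mul(-14, Mul(10, Add(-8, 21))), 24) = Mul(Mul(-14, Mul(10, 13)), 24) = Mul(Mul(-14, 130), 24) = Mul(-1820, 24) = -43680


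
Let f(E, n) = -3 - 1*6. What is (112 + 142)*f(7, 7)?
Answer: -2286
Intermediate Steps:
f(E, n) = -9 (f(E, n) = -3 - 6 = -9)
(112 + 142)*f(7, 7) = (112 + 142)*(-9) = 254*(-9) = -2286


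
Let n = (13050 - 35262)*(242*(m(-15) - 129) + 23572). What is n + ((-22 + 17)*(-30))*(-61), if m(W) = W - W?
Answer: 169823802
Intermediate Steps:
m(W) = 0
n = 169832952 (n = (13050 - 35262)*(242*(0 - 129) + 23572) = -22212*(242*(-129) + 23572) = -22212*(-31218 + 23572) = -22212*(-7646) = 169832952)
n + ((-22 + 17)*(-30))*(-61) = 169832952 + ((-22 + 17)*(-30))*(-61) = 169832952 - 5*(-30)*(-61) = 169832952 + 150*(-61) = 169832952 - 9150 = 169823802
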